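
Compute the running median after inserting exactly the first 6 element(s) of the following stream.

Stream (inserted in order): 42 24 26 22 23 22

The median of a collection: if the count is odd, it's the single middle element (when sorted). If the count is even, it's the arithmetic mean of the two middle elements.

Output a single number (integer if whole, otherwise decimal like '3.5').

Answer: 23.5

Derivation:
Step 1: insert 42 -> lo=[42] (size 1, max 42) hi=[] (size 0) -> median=42
Step 2: insert 24 -> lo=[24] (size 1, max 24) hi=[42] (size 1, min 42) -> median=33
Step 3: insert 26 -> lo=[24, 26] (size 2, max 26) hi=[42] (size 1, min 42) -> median=26
Step 4: insert 22 -> lo=[22, 24] (size 2, max 24) hi=[26, 42] (size 2, min 26) -> median=25
Step 5: insert 23 -> lo=[22, 23, 24] (size 3, max 24) hi=[26, 42] (size 2, min 26) -> median=24
Step 6: insert 22 -> lo=[22, 22, 23] (size 3, max 23) hi=[24, 26, 42] (size 3, min 24) -> median=23.5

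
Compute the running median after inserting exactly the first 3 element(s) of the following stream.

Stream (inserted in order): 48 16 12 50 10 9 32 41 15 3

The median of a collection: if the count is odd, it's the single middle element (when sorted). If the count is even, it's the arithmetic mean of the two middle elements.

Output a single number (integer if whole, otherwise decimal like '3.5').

Answer: 16

Derivation:
Step 1: insert 48 -> lo=[48] (size 1, max 48) hi=[] (size 0) -> median=48
Step 2: insert 16 -> lo=[16] (size 1, max 16) hi=[48] (size 1, min 48) -> median=32
Step 3: insert 12 -> lo=[12, 16] (size 2, max 16) hi=[48] (size 1, min 48) -> median=16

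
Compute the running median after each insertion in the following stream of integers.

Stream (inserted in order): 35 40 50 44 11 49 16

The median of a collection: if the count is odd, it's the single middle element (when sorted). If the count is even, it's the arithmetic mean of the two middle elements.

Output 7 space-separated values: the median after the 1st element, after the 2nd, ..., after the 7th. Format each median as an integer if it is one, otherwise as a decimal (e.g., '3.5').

Step 1: insert 35 -> lo=[35] (size 1, max 35) hi=[] (size 0) -> median=35
Step 2: insert 40 -> lo=[35] (size 1, max 35) hi=[40] (size 1, min 40) -> median=37.5
Step 3: insert 50 -> lo=[35, 40] (size 2, max 40) hi=[50] (size 1, min 50) -> median=40
Step 4: insert 44 -> lo=[35, 40] (size 2, max 40) hi=[44, 50] (size 2, min 44) -> median=42
Step 5: insert 11 -> lo=[11, 35, 40] (size 3, max 40) hi=[44, 50] (size 2, min 44) -> median=40
Step 6: insert 49 -> lo=[11, 35, 40] (size 3, max 40) hi=[44, 49, 50] (size 3, min 44) -> median=42
Step 7: insert 16 -> lo=[11, 16, 35, 40] (size 4, max 40) hi=[44, 49, 50] (size 3, min 44) -> median=40

Answer: 35 37.5 40 42 40 42 40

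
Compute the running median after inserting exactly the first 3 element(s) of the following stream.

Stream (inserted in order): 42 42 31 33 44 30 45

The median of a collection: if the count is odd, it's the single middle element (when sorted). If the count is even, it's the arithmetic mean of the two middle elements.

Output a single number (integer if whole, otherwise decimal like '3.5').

Answer: 42

Derivation:
Step 1: insert 42 -> lo=[42] (size 1, max 42) hi=[] (size 0) -> median=42
Step 2: insert 42 -> lo=[42] (size 1, max 42) hi=[42] (size 1, min 42) -> median=42
Step 3: insert 31 -> lo=[31, 42] (size 2, max 42) hi=[42] (size 1, min 42) -> median=42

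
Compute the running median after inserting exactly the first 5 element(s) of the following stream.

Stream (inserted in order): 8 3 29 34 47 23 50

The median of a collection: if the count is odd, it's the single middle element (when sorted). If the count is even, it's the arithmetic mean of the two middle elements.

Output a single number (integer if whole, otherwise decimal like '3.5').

Step 1: insert 8 -> lo=[8] (size 1, max 8) hi=[] (size 0) -> median=8
Step 2: insert 3 -> lo=[3] (size 1, max 3) hi=[8] (size 1, min 8) -> median=5.5
Step 3: insert 29 -> lo=[3, 8] (size 2, max 8) hi=[29] (size 1, min 29) -> median=8
Step 4: insert 34 -> lo=[3, 8] (size 2, max 8) hi=[29, 34] (size 2, min 29) -> median=18.5
Step 5: insert 47 -> lo=[3, 8, 29] (size 3, max 29) hi=[34, 47] (size 2, min 34) -> median=29

Answer: 29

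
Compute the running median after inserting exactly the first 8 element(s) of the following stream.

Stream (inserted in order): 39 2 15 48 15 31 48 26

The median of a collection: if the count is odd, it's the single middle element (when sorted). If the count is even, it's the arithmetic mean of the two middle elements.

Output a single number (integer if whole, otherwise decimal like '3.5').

Answer: 28.5

Derivation:
Step 1: insert 39 -> lo=[39] (size 1, max 39) hi=[] (size 0) -> median=39
Step 2: insert 2 -> lo=[2] (size 1, max 2) hi=[39] (size 1, min 39) -> median=20.5
Step 3: insert 15 -> lo=[2, 15] (size 2, max 15) hi=[39] (size 1, min 39) -> median=15
Step 4: insert 48 -> lo=[2, 15] (size 2, max 15) hi=[39, 48] (size 2, min 39) -> median=27
Step 5: insert 15 -> lo=[2, 15, 15] (size 3, max 15) hi=[39, 48] (size 2, min 39) -> median=15
Step 6: insert 31 -> lo=[2, 15, 15] (size 3, max 15) hi=[31, 39, 48] (size 3, min 31) -> median=23
Step 7: insert 48 -> lo=[2, 15, 15, 31] (size 4, max 31) hi=[39, 48, 48] (size 3, min 39) -> median=31
Step 8: insert 26 -> lo=[2, 15, 15, 26] (size 4, max 26) hi=[31, 39, 48, 48] (size 4, min 31) -> median=28.5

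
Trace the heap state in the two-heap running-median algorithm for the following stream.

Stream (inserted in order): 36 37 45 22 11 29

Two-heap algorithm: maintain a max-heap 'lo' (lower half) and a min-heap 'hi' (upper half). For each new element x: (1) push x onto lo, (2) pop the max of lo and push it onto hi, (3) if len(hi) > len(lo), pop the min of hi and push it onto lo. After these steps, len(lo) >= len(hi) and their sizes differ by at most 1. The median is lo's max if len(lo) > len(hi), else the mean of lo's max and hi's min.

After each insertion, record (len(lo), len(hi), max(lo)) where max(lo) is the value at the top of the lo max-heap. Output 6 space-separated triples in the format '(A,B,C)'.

Answer: (1,0,36) (1,1,36) (2,1,37) (2,2,36) (3,2,36) (3,3,29)

Derivation:
Step 1: insert 36 -> lo=[36] hi=[] -> (len(lo)=1, len(hi)=0, max(lo)=36)
Step 2: insert 37 -> lo=[36] hi=[37] -> (len(lo)=1, len(hi)=1, max(lo)=36)
Step 3: insert 45 -> lo=[36, 37] hi=[45] -> (len(lo)=2, len(hi)=1, max(lo)=37)
Step 4: insert 22 -> lo=[22, 36] hi=[37, 45] -> (len(lo)=2, len(hi)=2, max(lo)=36)
Step 5: insert 11 -> lo=[11, 22, 36] hi=[37, 45] -> (len(lo)=3, len(hi)=2, max(lo)=36)
Step 6: insert 29 -> lo=[11, 22, 29] hi=[36, 37, 45] -> (len(lo)=3, len(hi)=3, max(lo)=29)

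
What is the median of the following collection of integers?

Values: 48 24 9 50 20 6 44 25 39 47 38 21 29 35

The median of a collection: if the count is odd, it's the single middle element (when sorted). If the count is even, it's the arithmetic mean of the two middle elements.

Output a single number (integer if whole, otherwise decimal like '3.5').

Step 1: insert 48 -> lo=[48] (size 1, max 48) hi=[] (size 0) -> median=48
Step 2: insert 24 -> lo=[24] (size 1, max 24) hi=[48] (size 1, min 48) -> median=36
Step 3: insert 9 -> lo=[9, 24] (size 2, max 24) hi=[48] (size 1, min 48) -> median=24
Step 4: insert 50 -> lo=[9, 24] (size 2, max 24) hi=[48, 50] (size 2, min 48) -> median=36
Step 5: insert 20 -> lo=[9, 20, 24] (size 3, max 24) hi=[48, 50] (size 2, min 48) -> median=24
Step 6: insert 6 -> lo=[6, 9, 20] (size 3, max 20) hi=[24, 48, 50] (size 3, min 24) -> median=22
Step 7: insert 44 -> lo=[6, 9, 20, 24] (size 4, max 24) hi=[44, 48, 50] (size 3, min 44) -> median=24
Step 8: insert 25 -> lo=[6, 9, 20, 24] (size 4, max 24) hi=[25, 44, 48, 50] (size 4, min 25) -> median=24.5
Step 9: insert 39 -> lo=[6, 9, 20, 24, 25] (size 5, max 25) hi=[39, 44, 48, 50] (size 4, min 39) -> median=25
Step 10: insert 47 -> lo=[6, 9, 20, 24, 25] (size 5, max 25) hi=[39, 44, 47, 48, 50] (size 5, min 39) -> median=32
Step 11: insert 38 -> lo=[6, 9, 20, 24, 25, 38] (size 6, max 38) hi=[39, 44, 47, 48, 50] (size 5, min 39) -> median=38
Step 12: insert 21 -> lo=[6, 9, 20, 21, 24, 25] (size 6, max 25) hi=[38, 39, 44, 47, 48, 50] (size 6, min 38) -> median=31.5
Step 13: insert 29 -> lo=[6, 9, 20, 21, 24, 25, 29] (size 7, max 29) hi=[38, 39, 44, 47, 48, 50] (size 6, min 38) -> median=29
Step 14: insert 35 -> lo=[6, 9, 20, 21, 24, 25, 29] (size 7, max 29) hi=[35, 38, 39, 44, 47, 48, 50] (size 7, min 35) -> median=32

Answer: 32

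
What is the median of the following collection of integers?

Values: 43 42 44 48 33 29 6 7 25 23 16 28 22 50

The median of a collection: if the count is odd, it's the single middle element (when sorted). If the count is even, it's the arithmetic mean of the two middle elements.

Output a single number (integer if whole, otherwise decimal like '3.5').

Step 1: insert 43 -> lo=[43] (size 1, max 43) hi=[] (size 0) -> median=43
Step 2: insert 42 -> lo=[42] (size 1, max 42) hi=[43] (size 1, min 43) -> median=42.5
Step 3: insert 44 -> lo=[42, 43] (size 2, max 43) hi=[44] (size 1, min 44) -> median=43
Step 4: insert 48 -> lo=[42, 43] (size 2, max 43) hi=[44, 48] (size 2, min 44) -> median=43.5
Step 5: insert 33 -> lo=[33, 42, 43] (size 3, max 43) hi=[44, 48] (size 2, min 44) -> median=43
Step 6: insert 29 -> lo=[29, 33, 42] (size 3, max 42) hi=[43, 44, 48] (size 3, min 43) -> median=42.5
Step 7: insert 6 -> lo=[6, 29, 33, 42] (size 4, max 42) hi=[43, 44, 48] (size 3, min 43) -> median=42
Step 8: insert 7 -> lo=[6, 7, 29, 33] (size 4, max 33) hi=[42, 43, 44, 48] (size 4, min 42) -> median=37.5
Step 9: insert 25 -> lo=[6, 7, 25, 29, 33] (size 5, max 33) hi=[42, 43, 44, 48] (size 4, min 42) -> median=33
Step 10: insert 23 -> lo=[6, 7, 23, 25, 29] (size 5, max 29) hi=[33, 42, 43, 44, 48] (size 5, min 33) -> median=31
Step 11: insert 16 -> lo=[6, 7, 16, 23, 25, 29] (size 6, max 29) hi=[33, 42, 43, 44, 48] (size 5, min 33) -> median=29
Step 12: insert 28 -> lo=[6, 7, 16, 23, 25, 28] (size 6, max 28) hi=[29, 33, 42, 43, 44, 48] (size 6, min 29) -> median=28.5
Step 13: insert 22 -> lo=[6, 7, 16, 22, 23, 25, 28] (size 7, max 28) hi=[29, 33, 42, 43, 44, 48] (size 6, min 29) -> median=28
Step 14: insert 50 -> lo=[6, 7, 16, 22, 23, 25, 28] (size 7, max 28) hi=[29, 33, 42, 43, 44, 48, 50] (size 7, min 29) -> median=28.5

Answer: 28.5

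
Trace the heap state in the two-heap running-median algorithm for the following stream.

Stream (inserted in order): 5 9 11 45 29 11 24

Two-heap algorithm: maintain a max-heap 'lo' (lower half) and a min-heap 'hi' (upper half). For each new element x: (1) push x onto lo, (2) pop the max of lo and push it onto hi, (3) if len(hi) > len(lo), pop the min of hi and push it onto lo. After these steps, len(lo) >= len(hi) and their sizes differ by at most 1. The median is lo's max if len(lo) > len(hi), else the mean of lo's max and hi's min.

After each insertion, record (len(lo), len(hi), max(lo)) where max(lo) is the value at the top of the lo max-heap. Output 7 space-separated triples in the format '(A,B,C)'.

Answer: (1,0,5) (1,1,5) (2,1,9) (2,2,9) (3,2,11) (3,3,11) (4,3,11)

Derivation:
Step 1: insert 5 -> lo=[5] hi=[] -> (len(lo)=1, len(hi)=0, max(lo)=5)
Step 2: insert 9 -> lo=[5] hi=[9] -> (len(lo)=1, len(hi)=1, max(lo)=5)
Step 3: insert 11 -> lo=[5, 9] hi=[11] -> (len(lo)=2, len(hi)=1, max(lo)=9)
Step 4: insert 45 -> lo=[5, 9] hi=[11, 45] -> (len(lo)=2, len(hi)=2, max(lo)=9)
Step 5: insert 29 -> lo=[5, 9, 11] hi=[29, 45] -> (len(lo)=3, len(hi)=2, max(lo)=11)
Step 6: insert 11 -> lo=[5, 9, 11] hi=[11, 29, 45] -> (len(lo)=3, len(hi)=3, max(lo)=11)
Step 7: insert 24 -> lo=[5, 9, 11, 11] hi=[24, 29, 45] -> (len(lo)=4, len(hi)=3, max(lo)=11)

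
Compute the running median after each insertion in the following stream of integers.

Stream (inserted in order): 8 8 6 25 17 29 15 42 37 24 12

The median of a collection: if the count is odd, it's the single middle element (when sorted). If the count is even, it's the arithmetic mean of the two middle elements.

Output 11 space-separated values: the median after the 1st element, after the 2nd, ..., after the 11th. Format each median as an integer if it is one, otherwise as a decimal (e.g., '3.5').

Answer: 8 8 8 8 8 12.5 15 16 17 20.5 17

Derivation:
Step 1: insert 8 -> lo=[8] (size 1, max 8) hi=[] (size 0) -> median=8
Step 2: insert 8 -> lo=[8] (size 1, max 8) hi=[8] (size 1, min 8) -> median=8
Step 3: insert 6 -> lo=[6, 8] (size 2, max 8) hi=[8] (size 1, min 8) -> median=8
Step 4: insert 25 -> lo=[6, 8] (size 2, max 8) hi=[8, 25] (size 2, min 8) -> median=8
Step 5: insert 17 -> lo=[6, 8, 8] (size 3, max 8) hi=[17, 25] (size 2, min 17) -> median=8
Step 6: insert 29 -> lo=[6, 8, 8] (size 3, max 8) hi=[17, 25, 29] (size 3, min 17) -> median=12.5
Step 7: insert 15 -> lo=[6, 8, 8, 15] (size 4, max 15) hi=[17, 25, 29] (size 3, min 17) -> median=15
Step 8: insert 42 -> lo=[6, 8, 8, 15] (size 4, max 15) hi=[17, 25, 29, 42] (size 4, min 17) -> median=16
Step 9: insert 37 -> lo=[6, 8, 8, 15, 17] (size 5, max 17) hi=[25, 29, 37, 42] (size 4, min 25) -> median=17
Step 10: insert 24 -> lo=[6, 8, 8, 15, 17] (size 5, max 17) hi=[24, 25, 29, 37, 42] (size 5, min 24) -> median=20.5
Step 11: insert 12 -> lo=[6, 8, 8, 12, 15, 17] (size 6, max 17) hi=[24, 25, 29, 37, 42] (size 5, min 24) -> median=17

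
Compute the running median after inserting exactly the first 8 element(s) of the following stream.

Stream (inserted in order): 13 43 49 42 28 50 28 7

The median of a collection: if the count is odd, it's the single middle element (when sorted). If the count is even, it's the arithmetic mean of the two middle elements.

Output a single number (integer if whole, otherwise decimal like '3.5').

Answer: 35

Derivation:
Step 1: insert 13 -> lo=[13] (size 1, max 13) hi=[] (size 0) -> median=13
Step 2: insert 43 -> lo=[13] (size 1, max 13) hi=[43] (size 1, min 43) -> median=28
Step 3: insert 49 -> lo=[13, 43] (size 2, max 43) hi=[49] (size 1, min 49) -> median=43
Step 4: insert 42 -> lo=[13, 42] (size 2, max 42) hi=[43, 49] (size 2, min 43) -> median=42.5
Step 5: insert 28 -> lo=[13, 28, 42] (size 3, max 42) hi=[43, 49] (size 2, min 43) -> median=42
Step 6: insert 50 -> lo=[13, 28, 42] (size 3, max 42) hi=[43, 49, 50] (size 3, min 43) -> median=42.5
Step 7: insert 28 -> lo=[13, 28, 28, 42] (size 4, max 42) hi=[43, 49, 50] (size 3, min 43) -> median=42
Step 8: insert 7 -> lo=[7, 13, 28, 28] (size 4, max 28) hi=[42, 43, 49, 50] (size 4, min 42) -> median=35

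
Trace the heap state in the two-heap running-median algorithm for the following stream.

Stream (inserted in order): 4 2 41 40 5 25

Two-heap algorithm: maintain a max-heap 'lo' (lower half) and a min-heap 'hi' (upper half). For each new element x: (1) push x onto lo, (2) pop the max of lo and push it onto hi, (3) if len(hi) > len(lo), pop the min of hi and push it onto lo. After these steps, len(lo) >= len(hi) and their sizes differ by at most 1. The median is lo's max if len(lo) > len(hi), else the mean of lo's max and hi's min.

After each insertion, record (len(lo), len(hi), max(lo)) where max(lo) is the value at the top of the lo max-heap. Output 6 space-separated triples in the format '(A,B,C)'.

Step 1: insert 4 -> lo=[4] hi=[] -> (len(lo)=1, len(hi)=0, max(lo)=4)
Step 2: insert 2 -> lo=[2] hi=[4] -> (len(lo)=1, len(hi)=1, max(lo)=2)
Step 3: insert 41 -> lo=[2, 4] hi=[41] -> (len(lo)=2, len(hi)=1, max(lo)=4)
Step 4: insert 40 -> lo=[2, 4] hi=[40, 41] -> (len(lo)=2, len(hi)=2, max(lo)=4)
Step 5: insert 5 -> lo=[2, 4, 5] hi=[40, 41] -> (len(lo)=3, len(hi)=2, max(lo)=5)
Step 6: insert 25 -> lo=[2, 4, 5] hi=[25, 40, 41] -> (len(lo)=3, len(hi)=3, max(lo)=5)

Answer: (1,0,4) (1,1,2) (2,1,4) (2,2,4) (3,2,5) (3,3,5)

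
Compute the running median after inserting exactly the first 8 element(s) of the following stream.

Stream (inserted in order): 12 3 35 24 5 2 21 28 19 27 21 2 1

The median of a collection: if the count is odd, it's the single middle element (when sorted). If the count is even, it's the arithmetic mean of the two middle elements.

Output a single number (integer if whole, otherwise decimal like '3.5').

Step 1: insert 12 -> lo=[12] (size 1, max 12) hi=[] (size 0) -> median=12
Step 2: insert 3 -> lo=[3] (size 1, max 3) hi=[12] (size 1, min 12) -> median=7.5
Step 3: insert 35 -> lo=[3, 12] (size 2, max 12) hi=[35] (size 1, min 35) -> median=12
Step 4: insert 24 -> lo=[3, 12] (size 2, max 12) hi=[24, 35] (size 2, min 24) -> median=18
Step 5: insert 5 -> lo=[3, 5, 12] (size 3, max 12) hi=[24, 35] (size 2, min 24) -> median=12
Step 6: insert 2 -> lo=[2, 3, 5] (size 3, max 5) hi=[12, 24, 35] (size 3, min 12) -> median=8.5
Step 7: insert 21 -> lo=[2, 3, 5, 12] (size 4, max 12) hi=[21, 24, 35] (size 3, min 21) -> median=12
Step 8: insert 28 -> lo=[2, 3, 5, 12] (size 4, max 12) hi=[21, 24, 28, 35] (size 4, min 21) -> median=16.5

Answer: 16.5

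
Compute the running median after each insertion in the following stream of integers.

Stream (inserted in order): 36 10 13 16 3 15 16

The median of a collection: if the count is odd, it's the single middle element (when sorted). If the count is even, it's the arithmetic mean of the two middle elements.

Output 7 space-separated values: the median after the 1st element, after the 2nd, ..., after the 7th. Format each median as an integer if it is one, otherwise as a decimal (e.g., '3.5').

Answer: 36 23 13 14.5 13 14 15

Derivation:
Step 1: insert 36 -> lo=[36] (size 1, max 36) hi=[] (size 0) -> median=36
Step 2: insert 10 -> lo=[10] (size 1, max 10) hi=[36] (size 1, min 36) -> median=23
Step 3: insert 13 -> lo=[10, 13] (size 2, max 13) hi=[36] (size 1, min 36) -> median=13
Step 4: insert 16 -> lo=[10, 13] (size 2, max 13) hi=[16, 36] (size 2, min 16) -> median=14.5
Step 5: insert 3 -> lo=[3, 10, 13] (size 3, max 13) hi=[16, 36] (size 2, min 16) -> median=13
Step 6: insert 15 -> lo=[3, 10, 13] (size 3, max 13) hi=[15, 16, 36] (size 3, min 15) -> median=14
Step 7: insert 16 -> lo=[3, 10, 13, 15] (size 4, max 15) hi=[16, 16, 36] (size 3, min 16) -> median=15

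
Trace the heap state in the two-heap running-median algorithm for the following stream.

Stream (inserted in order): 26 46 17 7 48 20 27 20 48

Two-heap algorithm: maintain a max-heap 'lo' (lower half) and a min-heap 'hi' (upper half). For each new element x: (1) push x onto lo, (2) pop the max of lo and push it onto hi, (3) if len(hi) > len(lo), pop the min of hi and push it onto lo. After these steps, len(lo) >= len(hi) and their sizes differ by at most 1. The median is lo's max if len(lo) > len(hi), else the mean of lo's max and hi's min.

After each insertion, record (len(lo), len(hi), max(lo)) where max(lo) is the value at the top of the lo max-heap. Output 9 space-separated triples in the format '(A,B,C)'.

Answer: (1,0,26) (1,1,26) (2,1,26) (2,2,17) (3,2,26) (3,3,20) (4,3,26) (4,4,20) (5,4,26)

Derivation:
Step 1: insert 26 -> lo=[26] hi=[] -> (len(lo)=1, len(hi)=0, max(lo)=26)
Step 2: insert 46 -> lo=[26] hi=[46] -> (len(lo)=1, len(hi)=1, max(lo)=26)
Step 3: insert 17 -> lo=[17, 26] hi=[46] -> (len(lo)=2, len(hi)=1, max(lo)=26)
Step 4: insert 7 -> lo=[7, 17] hi=[26, 46] -> (len(lo)=2, len(hi)=2, max(lo)=17)
Step 5: insert 48 -> lo=[7, 17, 26] hi=[46, 48] -> (len(lo)=3, len(hi)=2, max(lo)=26)
Step 6: insert 20 -> lo=[7, 17, 20] hi=[26, 46, 48] -> (len(lo)=3, len(hi)=3, max(lo)=20)
Step 7: insert 27 -> lo=[7, 17, 20, 26] hi=[27, 46, 48] -> (len(lo)=4, len(hi)=3, max(lo)=26)
Step 8: insert 20 -> lo=[7, 17, 20, 20] hi=[26, 27, 46, 48] -> (len(lo)=4, len(hi)=4, max(lo)=20)
Step 9: insert 48 -> lo=[7, 17, 20, 20, 26] hi=[27, 46, 48, 48] -> (len(lo)=5, len(hi)=4, max(lo)=26)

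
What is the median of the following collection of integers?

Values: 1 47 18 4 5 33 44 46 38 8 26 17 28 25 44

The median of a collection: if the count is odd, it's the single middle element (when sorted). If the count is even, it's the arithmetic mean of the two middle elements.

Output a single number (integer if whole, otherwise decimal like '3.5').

Step 1: insert 1 -> lo=[1] (size 1, max 1) hi=[] (size 0) -> median=1
Step 2: insert 47 -> lo=[1] (size 1, max 1) hi=[47] (size 1, min 47) -> median=24
Step 3: insert 18 -> lo=[1, 18] (size 2, max 18) hi=[47] (size 1, min 47) -> median=18
Step 4: insert 4 -> lo=[1, 4] (size 2, max 4) hi=[18, 47] (size 2, min 18) -> median=11
Step 5: insert 5 -> lo=[1, 4, 5] (size 3, max 5) hi=[18, 47] (size 2, min 18) -> median=5
Step 6: insert 33 -> lo=[1, 4, 5] (size 3, max 5) hi=[18, 33, 47] (size 3, min 18) -> median=11.5
Step 7: insert 44 -> lo=[1, 4, 5, 18] (size 4, max 18) hi=[33, 44, 47] (size 3, min 33) -> median=18
Step 8: insert 46 -> lo=[1, 4, 5, 18] (size 4, max 18) hi=[33, 44, 46, 47] (size 4, min 33) -> median=25.5
Step 9: insert 38 -> lo=[1, 4, 5, 18, 33] (size 5, max 33) hi=[38, 44, 46, 47] (size 4, min 38) -> median=33
Step 10: insert 8 -> lo=[1, 4, 5, 8, 18] (size 5, max 18) hi=[33, 38, 44, 46, 47] (size 5, min 33) -> median=25.5
Step 11: insert 26 -> lo=[1, 4, 5, 8, 18, 26] (size 6, max 26) hi=[33, 38, 44, 46, 47] (size 5, min 33) -> median=26
Step 12: insert 17 -> lo=[1, 4, 5, 8, 17, 18] (size 6, max 18) hi=[26, 33, 38, 44, 46, 47] (size 6, min 26) -> median=22
Step 13: insert 28 -> lo=[1, 4, 5, 8, 17, 18, 26] (size 7, max 26) hi=[28, 33, 38, 44, 46, 47] (size 6, min 28) -> median=26
Step 14: insert 25 -> lo=[1, 4, 5, 8, 17, 18, 25] (size 7, max 25) hi=[26, 28, 33, 38, 44, 46, 47] (size 7, min 26) -> median=25.5
Step 15: insert 44 -> lo=[1, 4, 5, 8, 17, 18, 25, 26] (size 8, max 26) hi=[28, 33, 38, 44, 44, 46, 47] (size 7, min 28) -> median=26

Answer: 26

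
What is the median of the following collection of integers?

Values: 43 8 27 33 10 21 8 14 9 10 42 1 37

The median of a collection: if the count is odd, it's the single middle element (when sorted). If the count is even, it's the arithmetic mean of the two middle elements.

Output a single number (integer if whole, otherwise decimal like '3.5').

Answer: 14

Derivation:
Step 1: insert 43 -> lo=[43] (size 1, max 43) hi=[] (size 0) -> median=43
Step 2: insert 8 -> lo=[8] (size 1, max 8) hi=[43] (size 1, min 43) -> median=25.5
Step 3: insert 27 -> lo=[8, 27] (size 2, max 27) hi=[43] (size 1, min 43) -> median=27
Step 4: insert 33 -> lo=[8, 27] (size 2, max 27) hi=[33, 43] (size 2, min 33) -> median=30
Step 5: insert 10 -> lo=[8, 10, 27] (size 3, max 27) hi=[33, 43] (size 2, min 33) -> median=27
Step 6: insert 21 -> lo=[8, 10, 21] (size 3, max 21) hi=[27, 33, 43] (size 3, min 27) -> median=24
Step 7: insert 8 -> lo=[8, 8, 10, 21] (size 4, max 21) hi=[27, 33, 43] (size 3, min 27) -> median=21
Step 8: insert 14 -> lo=[8, 8, 10, 14] (size 4, max 14) hi=[21, 27, 33, 43] (size 4, min 21) -> median=17.5
Step 9: insert 9 -> lo=[8, 8, 9, 10, 14] (size 5, max 14) hi=[21, 27, 33, 43] (size 4, min 21) -> median=14
Step 10: insert 10 -> lo=[8, 8, 9, 10, 10] (size 5, max 10) hi=[14, 21, 27, 33, 43] (size 5, min 14) -> median=12
Step 11: insert 42 -> lo=[8, 8, 9, 10, 10, 14] (size 6, max 14) hi=[21, 27, 33, 42, 43] (size 5, min 21) -> median=14
Step 12: insert 1 -> lo=[1, 8, 8, 9, 10, 10] (size 6, max 10) hi=[14, 21, 27, 33, 42, 43] (size 6, min 14) -> median=12
Step 13: insert 37 -> lo=[1, 8, 8, 9, 10, 10, 14] (size 7, max 14) hi=[21, 27, 33, 37, 42, 43] (size 6, min 21) -> median=14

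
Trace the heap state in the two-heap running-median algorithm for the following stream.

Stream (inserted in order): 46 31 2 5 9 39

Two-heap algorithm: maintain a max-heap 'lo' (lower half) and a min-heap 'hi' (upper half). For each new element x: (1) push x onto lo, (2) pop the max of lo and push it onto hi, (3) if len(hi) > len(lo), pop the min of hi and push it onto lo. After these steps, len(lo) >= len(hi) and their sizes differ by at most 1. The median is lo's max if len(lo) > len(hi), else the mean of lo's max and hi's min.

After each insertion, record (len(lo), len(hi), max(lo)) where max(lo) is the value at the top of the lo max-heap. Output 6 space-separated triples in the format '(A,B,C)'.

Answer: (1,0,46) (1,1,31) (2,1,31) (2,2,5) (3,2,9) (3,3,9)

Derivation:
Step 1: insert 46 -> lo=[46] hi=[] -> (len(lo)=1, len(hi)=0, max(lo)=46)
Step 2: insert 31 -> lo=[31] hi=[46] -> (len(lo)=1, len(hi)=1, max(lo)=31)
Step 3: insert 2 -> lo=[2, 31] hi=[46] -> (len(lo)=2, len(hi)=1, max(lo)=31)
Step 4: insert 5 -> lo=[2, 5] hi=[31, 46] -> (len(lo)=2, len(hi)=2, max(lo)=5)
Step 5: insert 9 -> lo=[2, 5, 9] hi=[31, 46] -> (len(lo)=3, len(hi)=2, max(lo)=9)
Step 6: insert 39 -> lo=[2, 5, 9] hi=[31, 39, 46] -> (len(lo)=3, len(hi)=3, max(lo)=9)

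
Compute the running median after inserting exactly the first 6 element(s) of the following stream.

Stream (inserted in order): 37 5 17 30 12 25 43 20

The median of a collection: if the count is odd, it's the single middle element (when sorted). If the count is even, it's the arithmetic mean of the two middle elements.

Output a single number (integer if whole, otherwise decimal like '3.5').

Step 1: insert 37 -> lo=[37] (size 1, max 37) hi=[] (size 0) -> median=37
Step 2: insert 5 -> lo=[5] (size 1, max 5) hi=[37] (size 1, min 37) -> median=21
Step 3: insert 17 -> lo=[5, 17] (size 2, max 17) hi=[37] (size 1, min 37) -> median=17
Step 4: insert 30 -> lo=[5, 17] (size 2, max 17) hi=[30, 37] (size 2, min 30) -> median=23.5
Step 5: insert 12 -> lo=[5, 12, 17] (size 3, max 17) hi=[30, 37] (size 2, min 30) -> median=17
Step 6: insert 25 -> lo=[5, 12, 17] (size 3, max 17) hi=[25, 30, 37] (size 3, min 25) -> median=21

Answer: 21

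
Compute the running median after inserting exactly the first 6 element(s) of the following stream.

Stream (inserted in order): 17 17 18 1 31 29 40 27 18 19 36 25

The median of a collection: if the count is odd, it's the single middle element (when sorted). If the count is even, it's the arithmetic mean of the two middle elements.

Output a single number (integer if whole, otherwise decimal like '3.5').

Answer: 17.5

Derivation:
Step 1: insert 17 -> lo=[17] (size 1, max 17) hi=[] (size 0) -> median=17
Step 2: insert 17 -> lo=[17] (size 1, max 17) hi=[17] (size 1, min 17) -> median=17
Step 3: insert 18 -> lo=[17, 17] (size 2, max 17) hi=[18] (size 1, min 18) -> median=17
Step 4: insert 1 -> lo=[1, 17] (size 2, max 17) hi=[17, 18] (size 2, min 17) -> median=17
Step 5: insert 31 -> lo=[1, 17, 17] (size 3, max 17) hi=[18, 31] (size 2, min 18) -> median=17
Step 6: insert 29 -> lo=[1, 17, 17] (size 3, max 17) hi=[18, 29, 31] (size 3, min 18) -> median=17.5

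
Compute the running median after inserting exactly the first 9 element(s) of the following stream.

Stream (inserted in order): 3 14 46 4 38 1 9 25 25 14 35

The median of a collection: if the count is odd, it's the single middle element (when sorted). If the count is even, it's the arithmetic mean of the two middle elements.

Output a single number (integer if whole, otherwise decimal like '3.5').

Answer: 14

Derivation:
Step 1: insert 3 -> lo=[3] (size 1, max 3) hi=[] (size 0) -> median=3
Step 2: insert 14 -> lo=[3] (size 1, max 3) hi=[14] (size 1, min 14) -> median=8.5
Step 3: insert 46 -> lo=[3, 14] (size 2, max 14) hi=[46] (size 1, min 46) -> median=14
Step 4: insert 4 -> lo=[3, 4] (size 2, max 4) hi=[14, 46] (size 2, min 14) -> median=9
Step 5: insert 38 -> lo=[3, 4, 14] (size 3, max 14) hi=[38, 46] (size 2, min 38) -> median=14
Step 6: insert 1 -> lo=[1, 3, 4] (size 3, max 4) hi=[14, 38, 46] (size 3, min 14) -> median=9
Step 7: insert 9 -> lo=[1, 3, 4, 9] (size 4, max 9) hi=[14, 38, 46] (size 3, min 14) -> median=9
Step 8: insert 25 -> lo=[1, 3, 4, 9] (size 4, max 9) hi=[14, 25, 38, 46] (size 4, min 14) -> median=11.5
Step 9: insert 25 -> lo=[1, 3, 4, 9, 14] (size 5, max 14) hi=[25, 25, 38, 46] (size 4, min 25) -> median=14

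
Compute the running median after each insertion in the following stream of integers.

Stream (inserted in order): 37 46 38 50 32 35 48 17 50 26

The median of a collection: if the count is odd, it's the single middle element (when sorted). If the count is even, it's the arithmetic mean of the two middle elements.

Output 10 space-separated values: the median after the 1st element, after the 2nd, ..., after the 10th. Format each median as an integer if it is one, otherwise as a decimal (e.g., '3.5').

Step 1: insert 37 -> lo=[37] (size 1, max 37) hi=[] (size 0) -> median=37
Step 2: insert 46 -> lo=[37] (size 1, max 37) hi=[46] (size 1, min 46) -> median=41.5
Step 3: insert 38 -> lo=[37, 38] (size 2, max 38) hi=[46] (size 1, min 46) -> median=38
Step 4: insert 50 -> lo=[37, 38] (size 2, max 38) hi=[46, 50] (size 2, min 46) -> median=42
Step 5: insert 32 -> lo=[32, 37, 38] (size 3, max 38) hi=[46, 50] (size 2, min 46) -> median=38
Step 6: insert 35 -> lo=[32, 35, 37] (size 3, max 37) hi=[38, 46, 50] (size 3, min 38) -> median=37.5
Step 7: insert 48 -> lo=[32, 35, 37, 38] (size 4, max 38) hi=[46, 48, 50] (size 3, min 46) -> median=38
Step 8: insert 17 -> lo=[17, 32, 35, 37] (size 4, max 37) hi=[38, 46, 48, 50] (size 4, min 38) -> median=37.5
Step 9: insert 50 -> lo=[17, 32, 35, 37, 38] (size 5, max 38) hi=[46, 48, 50, 50] (size 4, min 46) -> median=38
Step 10: insert 26 -> lo=[17, 26, 32, 35, 37] (size 5, max 37) hi=[38, 46, 48, 50, 50] (size 5, min 38) -> median=37.5

Answer: 37 41.5 38 42 38 37.5 38 37.5 38 37.5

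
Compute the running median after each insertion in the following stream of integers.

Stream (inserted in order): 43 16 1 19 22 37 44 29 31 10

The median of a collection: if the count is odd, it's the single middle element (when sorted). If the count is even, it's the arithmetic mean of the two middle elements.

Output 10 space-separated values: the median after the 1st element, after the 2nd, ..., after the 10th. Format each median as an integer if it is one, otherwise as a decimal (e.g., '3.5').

Step 1: insert 43 -> lo=[43] (size 1, max 43) hi=[] (size 0) -> median=43
Step 2: insert 16 -> lo=[16] (size 1, max 16) hi=[43] (size 1, min 43) -> median=29.5
Step 3: insert 1 -> lo=[1, 16] (size 2, max 16) hi=[43] (size 1, min 43) -> median=16
Step 4: insert 19 -> lo=[1, 16] (size 2, max 16) hi=[19, 43] (size 2, min 19) -> median=17.5
Step 5: insert 22 -> lo=[1, 16, 19] (size 3, max 19) hi=[22, 43] (size 2, min 22) -> median=19
Step 6: insert 37 -> lo=[1, 16, 19] (size 3, max 19) hi=[22, 37, 43] (size 3, min 22) -> median=20.5
Step 7: insert 44 -> lo=[1, 16, 19, 22] (size 4, max 22) hi=[37, 43, 44] (size 3, min 37) -> median=22
Step 8: insert 29 -> lo=[1, 16, 19, 22] (size 4, max 22) hi=[29, 37, 43, 44] (size 4, min 29) -> median=25.5
Step 9: insert 31 -> lo=[1, 16, 19, 22, 29] (size 5, max 29) hi=[31, 37, 43, 44] (size 4, min 31) -> median=29
Step 10: insert 10 -> lo=[1, 10, 16, 19, 22] (size 5, max 22) hi=[29, 31, 37, 43, 44] (size 5, min 29) -> median=25.5

Answer: 43 29.5 16 17.5 19 20.5 22 25.5 29 25.5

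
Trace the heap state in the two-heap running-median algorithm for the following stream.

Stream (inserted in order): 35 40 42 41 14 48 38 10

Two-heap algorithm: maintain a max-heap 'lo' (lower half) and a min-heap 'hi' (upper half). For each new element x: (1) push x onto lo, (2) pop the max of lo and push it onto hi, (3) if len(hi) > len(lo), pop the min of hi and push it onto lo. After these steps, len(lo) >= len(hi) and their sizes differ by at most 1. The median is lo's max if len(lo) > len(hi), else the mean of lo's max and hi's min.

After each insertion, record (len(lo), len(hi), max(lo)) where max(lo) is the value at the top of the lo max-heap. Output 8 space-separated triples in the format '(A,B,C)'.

Answer: (1,0,35) (1,1,35) (2,1,40) (2,2,40) (3,2,40) (3,3,40) (4,3,40) (4,4,38)

Derivation:
Step 1: insert 35 -> lo=[35] hi=[] -> (len(lo)=1, len(hi)=0, max(lo)=35)
Step 2: insert 40 -> lo=[35] hi=[40] -> (len(lo)=1, len(hi)=1, max(lo)=35)
Step 3: insert 42 -> lo=[35, 40] hi=[42] -> (len(lo)=2, len(hi)=1, max(lo)=40)
Step 4: insert 41 -> lo=[35, 40] hi=[41, 42] -> (len(lo)=2, len(hi)=2, max(lo)=40)
Step 5: insert 14 -> lo=[14, 35, 40] hi=[41, 42] -> (len(lo)=3, len(hi)=2, max(lo)=40)
Step 6: insert 48 -> lo=[14, 35, 40] hi=[41, 42, 48] -> (len(lo)=3, len(hi)=3, max(lo)=40)
Step 7: insert 38 -> lo=[14, 35, 38, 40] hi=[41, 42, 48] -> (len(lo)=4, len(hi)=3, max(lo)=40)
Step 8: insert 10 -> lo=[10, 14, 35, 38] hi=[40, 41, 42, 48] -> (len(lo)=4, len(hi)=4, max(lo)=38)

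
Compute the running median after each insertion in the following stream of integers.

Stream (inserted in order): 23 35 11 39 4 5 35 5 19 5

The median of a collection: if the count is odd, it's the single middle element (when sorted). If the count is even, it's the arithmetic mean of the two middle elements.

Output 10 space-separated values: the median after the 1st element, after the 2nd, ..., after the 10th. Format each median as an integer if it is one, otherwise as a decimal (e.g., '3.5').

Step 1: insert 23 -> lo=[23] (size 1, max 23) hi=[] (size 0) -> median=23
Step 2: insert 35 -> lo=[23] (size 1, max 23) hi=[35] (size 1, min 35) -> median=29
Step 3: insert 11 -> lo=[11, 23] (size 2, max 23) hi=[35] (size 1, min 35) -> median=23
Step 4: insert 39 -> lo=[11, 23] (size 2, max 23) hi=[35, 39] (size 2, min 35) -> median=29
Step 5: insert 4 -> lo=[4, 11, 23] (size 3, max 23) hi=[35, 39] (size 2, min 35) -> median=23
Step 6: insert 5 -> lo=[4, 5, 11] (size 3, max 11) hi=[23, 35, 39] (size 3, min 23) -> median=17
Step 7: insert 35 -> lo=[4, 5, 11, 23] (size 4, max 23) hi=[35, 35, 39] (size 3, min 35) -> median=23
Step 8: insert 5 -> lo=[4, 5, 5, 11] (size 4, max 11) hi=[23, 35, 35, 39] (size 4, min 23) -> median=17
Step 9: insert 19 -> lo=[4, 5, 5, 11, 19] (size 5, max 19) hi=[23, 35, 35, 39] (size 4, min 23) -> median=19
Step 10: insert 5 -> lo=[4, 5, 5, 5, 11] (size 5, max 11) hi=[19, 23, 35, 35, 39] (size 5, min 19) -> median=15

Answer: 23 29 23 29 23 17 23 17 19 15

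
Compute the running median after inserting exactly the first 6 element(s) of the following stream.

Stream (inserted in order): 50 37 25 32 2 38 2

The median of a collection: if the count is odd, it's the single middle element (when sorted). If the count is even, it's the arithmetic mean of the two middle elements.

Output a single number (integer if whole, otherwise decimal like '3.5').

Answer: 34.5

Derivation:
Step 1: insert 50 -> lo=[50] (size 1, max 50) hi=[] (size 0) -> median=50
Step 2: insert 37 -> lo=[37] (size 1, max 37) hi=[50] (size 1, min 50) -> median=43.5
Step 3: insert 25 -> lo=[25, 37] (size 2, max 37) hi=[50] (size 1, min 50) -> median=37
Step 4: insert 32 -> lo=[25, 32] (size 2, max 32) hi=[37, 50] (size 2, min 37) -> median=34.5
Step 5: insert 2 -> lo=[2, 25, 32] (size 3, max 32) hi=[37, 50] (size 2, min 37) -> median=32
Step 6: insert 38 -> lo=[2, 25, 32] (size 3, max 32) hi=[37, 38, 50] (size 3, min 37) -> median=34.5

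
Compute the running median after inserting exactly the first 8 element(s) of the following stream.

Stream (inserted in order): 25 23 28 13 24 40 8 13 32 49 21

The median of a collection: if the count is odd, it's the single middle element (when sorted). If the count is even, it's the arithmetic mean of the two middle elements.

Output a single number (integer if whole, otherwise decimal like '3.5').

Step 1: insert 25 -> lo=[25] (size 1, max 25) hi=[] (size 0) -> median=25
Step 2: insert 23 -> lo=[23] (size 1, max 23) hi=[25] (size 1, min 25) -> median=24
Step 3: insert 28 -> lo=[23, 25] (size 2, max 25) hi=[28] (size 1, min 28) -> median=25
Step 4: insert 13 -> lo=[13, 23] (size 2, max 23) hi=[25, 28] (size 2, min 25) -> median=24
Step 5: insert 24 -> lo=[13, 23, 24] (size 3, max 24) hi=[25, 28] (size 2, min 25) -> median=24
Step 6: insert 40 -> lo=[13, 23, 24] (size 3, max 24) hi=[25, 28, 40] (size 3, min 25) -> median=24.5
Step 7: insert 8 -> lo=[8, 13, 23, 24] (size 4, max 24) hi=[25, 28, 40] (size 3, min 25) -> median=24
Step 8: insert 13 -> lo=[8, 13, 13, 23] (size 4, max 23) hi=[24, 25, 28, 40] (size 4, min 24) -> median=23.5

Answer: 23.5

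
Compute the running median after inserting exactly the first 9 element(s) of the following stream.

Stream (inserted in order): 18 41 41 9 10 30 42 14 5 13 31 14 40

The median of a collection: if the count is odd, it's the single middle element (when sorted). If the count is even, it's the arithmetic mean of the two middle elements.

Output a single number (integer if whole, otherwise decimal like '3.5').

Step 1: insert 18 -> lo=[18] (size 1, max 18) hi=[] (size 0) -> median=18
Step 2: insert 41 -> lo=[18] (size 1, max 18) hi=[41] (size 1, min 41) -> median=29.5
Step 3: insert 41 -> lo=[18, 41] (size 2, max 41) hi=[41] (size 1, min 41) -> median=41
Step 4: insert 9 -> lo=[9, 18] (size 2, max 18) hi=[41, 41] (size 2, min 41) -> median=29.5
Step 5: insert 10 -> lo=[9, 10, 18] (size 3, max 18) hi=[41, 41] (size 2, min 41) -> median=18
Step 6: insert 30 -> lo=[9, 10, 18] (size 3, max 18) hi=[30, 41, 41] (size 3, min 30) -> median=24
Step 7: insert 42 -> lo=[9, 10, 18, 30] (size 4, max 30) hi=[41, 41, 42] (size 3, min 41) -> median=30
Step 8: insert 14 -> lo=[9, 10, 14, 18] (size 4, max 18) hi=[30, 41, 41, 42] (size 4, min 30) -> median=24
Step 9: insert 5 -> lo=[5, 9, 10, 14, 18] (size 5, max 18) hi=[30, 41, 41, 42] (size 4, min 30) -> median=18

Answer: 18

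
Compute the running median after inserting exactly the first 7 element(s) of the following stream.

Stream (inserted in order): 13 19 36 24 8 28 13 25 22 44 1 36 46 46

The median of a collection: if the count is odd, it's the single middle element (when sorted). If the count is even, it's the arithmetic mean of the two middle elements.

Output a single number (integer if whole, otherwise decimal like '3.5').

Step 1: insert 13 -> lo=[13] (size 1, max 13) hi=[] (size 0) -> median=13
Step 2: insert 19 -> lo=[13] (size 1, max 13) hi=[19] (size 1, min 19) -> median=16
Step 3: insert 36 -> lo=[13, 19] (size 2, max 19) hi=[36] (size 1, min 36) -> median=19
Step 4: insert 24 -> lo=[13, 19] (size 2, max 19) hi=[24, 36] (size 2, min 24) -> median=21.5
Step 5: insert 8 -> lo=[8, 13, 19] (size 3, max 19) hi=[24, 36] (size 2, min 24) -> median=19
Step 6: insert 28 -> lo=[8, 13, 19] (size 3, max 19) hi=[24, 28, 36] (size 3, min 24) -> median=21.5
Step 7: insert 13 -> lo=[8, 13, 13, 19] (size 4, max 19) hi=[24, 28, 36] (size 3, min 24) -> median=19

Answer: 19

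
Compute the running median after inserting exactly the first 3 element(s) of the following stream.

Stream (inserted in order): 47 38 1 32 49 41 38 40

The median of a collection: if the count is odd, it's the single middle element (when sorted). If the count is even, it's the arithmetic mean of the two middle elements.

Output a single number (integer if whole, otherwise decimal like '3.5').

Step 1: insert 47 -> lo=[47] (size 1, max 47) hi=[] (size 0) -> median=47
Step 2: insert 38 -> lo=[38] (size 1, max 38) hi=[47] (size 1, min 47) -> median=42.5
Step 3: insert 1 -> lo=[1, 38] (size 2, max 38) hi=[47] (size 1, min 47) -> median=38

Answer: 38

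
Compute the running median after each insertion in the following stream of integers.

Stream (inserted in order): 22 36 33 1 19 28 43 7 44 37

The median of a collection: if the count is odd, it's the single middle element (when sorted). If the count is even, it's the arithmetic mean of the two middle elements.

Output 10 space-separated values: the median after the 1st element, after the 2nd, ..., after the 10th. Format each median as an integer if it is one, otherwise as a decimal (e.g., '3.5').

Step 1: insert 22 -> lo=[22] (size 1, max 22) hi=[] (size 0) -> median=22
Step 2: insert 36 -> lo=[22] (size 1, max 22) hi=[36] (size 1, min 36) -> median=29
Step 3: insert 33 -> lo=[22, 33] (size 2, max 33) hi=[36] (size 1, min 36) -> median=33
Step 4: insert 1 -> lo=[1, 22] (size 2, max 22) hi=[33, 36] (size 2, min 33) -> median=27.5
Step 5: insert 19 -> lo=[1, 19, 22] (size 3, max 22) hi=[33, 36] (size 2, min 33) -> median=22
Step 6: insert 28 -> lo=[1, 19, 22] (size 3, max 22) hi=[28, 33, 36] (size 3, min 28) -> median=25
Step 7: insert 43 -> lo=[1, 19, 22, 28] (size 4, max 28) hi=[33, 36, 43] (size 3, min 33) -> median=28
Step 8: insert 7 -> lo=[1, 7, 19, 22] (size 4, max 22) hi=[28, 33, 36, 43] (size 4, min 28) -> median=25
Step 9: insert 44 -> lo=[1, 7, 19, 22, 28] (size 5, max 28) hi=[33, 36, 43, 44] (size 4, min 33) -> median=28
Step 10: insert 37 -> lo=[1, 7, 19, 22, 28] (size 5, max 28) hi=[33, 36, 37, 43, 44] (size 5, min 33) -> median=30.5

Answer: 22 29 33 27.5 22 25 28 25 28 30.5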